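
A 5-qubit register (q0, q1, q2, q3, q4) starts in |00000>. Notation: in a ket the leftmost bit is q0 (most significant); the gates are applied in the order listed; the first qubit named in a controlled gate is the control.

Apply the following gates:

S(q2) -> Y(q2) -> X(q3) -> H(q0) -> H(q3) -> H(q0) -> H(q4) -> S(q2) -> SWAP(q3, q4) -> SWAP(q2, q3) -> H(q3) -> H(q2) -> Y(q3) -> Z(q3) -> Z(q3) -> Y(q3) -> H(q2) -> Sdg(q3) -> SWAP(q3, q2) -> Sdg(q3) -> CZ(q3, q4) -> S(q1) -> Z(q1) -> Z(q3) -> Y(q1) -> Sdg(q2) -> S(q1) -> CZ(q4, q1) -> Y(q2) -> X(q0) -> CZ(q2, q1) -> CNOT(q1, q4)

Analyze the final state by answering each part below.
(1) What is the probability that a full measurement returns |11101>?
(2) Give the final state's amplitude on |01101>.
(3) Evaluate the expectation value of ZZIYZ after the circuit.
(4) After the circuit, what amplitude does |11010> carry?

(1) Outcome |11101> occurs with probability 1/8.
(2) |01101> carries amplitude 0 in the final state.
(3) The observable ZZIYZ averages to -1.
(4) The amplitude on |11010> is -sqrt(2)/4.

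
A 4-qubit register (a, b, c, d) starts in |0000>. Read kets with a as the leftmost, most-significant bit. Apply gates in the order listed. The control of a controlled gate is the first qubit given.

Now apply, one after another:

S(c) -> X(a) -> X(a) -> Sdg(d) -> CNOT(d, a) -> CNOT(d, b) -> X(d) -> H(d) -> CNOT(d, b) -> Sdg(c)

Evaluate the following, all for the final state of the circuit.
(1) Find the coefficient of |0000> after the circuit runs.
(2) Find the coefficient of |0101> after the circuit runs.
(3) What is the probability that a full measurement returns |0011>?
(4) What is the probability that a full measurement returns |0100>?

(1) |0000> carries amplitude sqrt(2)/2 in the final state. Key observation: steps 2-3 multiply out to the identity, so the circuit reduces to the remaining gates.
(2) The final state's coefficient on |0101> equals -sqrt(2)/2.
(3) The probability of measuring |0011> is 0.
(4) The probability of measuring |0100> is 0.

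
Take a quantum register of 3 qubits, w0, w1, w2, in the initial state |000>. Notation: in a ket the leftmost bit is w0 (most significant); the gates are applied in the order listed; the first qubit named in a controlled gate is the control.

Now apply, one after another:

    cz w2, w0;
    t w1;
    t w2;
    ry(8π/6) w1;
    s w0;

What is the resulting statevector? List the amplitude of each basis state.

The final amplitudes are -1/2 on |000>, sqrt(3)/2 on |010>, and 0 on every other basis state.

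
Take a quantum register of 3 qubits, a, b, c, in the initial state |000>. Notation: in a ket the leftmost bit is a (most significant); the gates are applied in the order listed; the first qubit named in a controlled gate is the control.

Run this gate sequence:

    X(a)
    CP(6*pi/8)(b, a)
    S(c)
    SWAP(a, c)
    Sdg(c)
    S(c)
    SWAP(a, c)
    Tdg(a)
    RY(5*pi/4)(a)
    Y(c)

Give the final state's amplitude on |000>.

|000> carries amplitude 0 in the final state.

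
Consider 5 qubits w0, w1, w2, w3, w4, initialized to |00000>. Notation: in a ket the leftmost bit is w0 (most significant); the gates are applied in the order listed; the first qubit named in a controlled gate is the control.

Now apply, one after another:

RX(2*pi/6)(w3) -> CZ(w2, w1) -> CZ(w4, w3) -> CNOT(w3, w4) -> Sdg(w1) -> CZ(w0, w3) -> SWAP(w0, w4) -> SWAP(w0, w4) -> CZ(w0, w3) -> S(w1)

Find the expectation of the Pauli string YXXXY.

In the final state, YXXXY has expectation 0.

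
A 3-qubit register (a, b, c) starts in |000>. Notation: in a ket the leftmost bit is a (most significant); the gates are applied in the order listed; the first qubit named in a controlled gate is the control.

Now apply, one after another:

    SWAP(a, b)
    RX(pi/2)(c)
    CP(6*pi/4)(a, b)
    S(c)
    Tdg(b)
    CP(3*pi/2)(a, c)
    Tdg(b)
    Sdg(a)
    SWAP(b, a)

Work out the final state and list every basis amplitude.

The resulting statevector has amplitude sqrt(2)/2 on |000>, sqrt(2)/2 on |001>, and 0 on every other basis state.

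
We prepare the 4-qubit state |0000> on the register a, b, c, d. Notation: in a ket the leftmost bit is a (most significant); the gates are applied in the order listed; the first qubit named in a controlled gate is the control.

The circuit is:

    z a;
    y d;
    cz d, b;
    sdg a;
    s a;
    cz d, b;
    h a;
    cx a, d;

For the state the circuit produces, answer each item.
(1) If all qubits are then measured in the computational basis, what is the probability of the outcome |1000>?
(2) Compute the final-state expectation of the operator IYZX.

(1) A full measurement returns |1000> with probability 1/2. Key observation: gates 3-6 undo each other exactly, leaving only the rest of the circuit to track.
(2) The observable IYZX averages to 0.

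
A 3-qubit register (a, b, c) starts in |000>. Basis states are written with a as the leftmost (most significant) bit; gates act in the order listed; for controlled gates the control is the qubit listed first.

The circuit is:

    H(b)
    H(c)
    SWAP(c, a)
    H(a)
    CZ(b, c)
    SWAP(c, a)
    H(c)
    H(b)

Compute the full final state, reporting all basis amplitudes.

The final amplitudes are sqrt(2)/2 on |000>, sqrt(2)/2 on |001>, and 0 on every other basis state.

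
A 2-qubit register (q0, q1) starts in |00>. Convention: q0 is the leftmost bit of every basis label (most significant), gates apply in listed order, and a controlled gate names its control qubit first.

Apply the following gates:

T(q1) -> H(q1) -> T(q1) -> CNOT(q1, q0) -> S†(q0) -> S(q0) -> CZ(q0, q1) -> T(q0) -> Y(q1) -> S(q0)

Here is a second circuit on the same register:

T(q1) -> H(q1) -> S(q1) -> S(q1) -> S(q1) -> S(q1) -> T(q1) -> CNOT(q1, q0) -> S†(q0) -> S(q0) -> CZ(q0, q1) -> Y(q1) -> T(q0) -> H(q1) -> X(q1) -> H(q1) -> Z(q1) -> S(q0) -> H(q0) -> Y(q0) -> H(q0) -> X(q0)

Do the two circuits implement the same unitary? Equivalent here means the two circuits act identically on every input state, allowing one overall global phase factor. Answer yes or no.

No, they are not equivalent — no single phase factor reconciles the two unitaries.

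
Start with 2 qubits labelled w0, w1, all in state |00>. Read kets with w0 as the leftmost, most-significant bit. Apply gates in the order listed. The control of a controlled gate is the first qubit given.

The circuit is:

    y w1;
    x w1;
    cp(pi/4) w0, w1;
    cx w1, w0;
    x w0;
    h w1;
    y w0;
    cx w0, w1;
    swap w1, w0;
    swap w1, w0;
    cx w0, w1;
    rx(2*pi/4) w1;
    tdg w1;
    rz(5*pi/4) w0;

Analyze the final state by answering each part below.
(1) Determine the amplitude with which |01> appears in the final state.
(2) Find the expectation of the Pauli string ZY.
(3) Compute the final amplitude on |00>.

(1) The final state's coefficient on |01> equals (-1 + I)*exp(I*pi/8)/2. Key observation: steps 8-11 multiply out to the identity, so the circuit reduces to the remaining gates.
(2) The expectation value of ZY is -sqrt(2)/2.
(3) The amplitude on |00> is (-1 + I)*exp(3*I*pi/8)/2.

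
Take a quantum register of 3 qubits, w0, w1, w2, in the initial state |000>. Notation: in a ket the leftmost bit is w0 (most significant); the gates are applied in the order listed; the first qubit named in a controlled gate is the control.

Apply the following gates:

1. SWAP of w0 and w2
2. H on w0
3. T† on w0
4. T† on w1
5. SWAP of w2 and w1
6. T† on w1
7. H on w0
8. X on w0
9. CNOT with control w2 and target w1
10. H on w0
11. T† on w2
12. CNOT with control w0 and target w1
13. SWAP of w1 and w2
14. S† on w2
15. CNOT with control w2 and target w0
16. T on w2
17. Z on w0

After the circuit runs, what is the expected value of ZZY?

The expectation value of ZZY is 1.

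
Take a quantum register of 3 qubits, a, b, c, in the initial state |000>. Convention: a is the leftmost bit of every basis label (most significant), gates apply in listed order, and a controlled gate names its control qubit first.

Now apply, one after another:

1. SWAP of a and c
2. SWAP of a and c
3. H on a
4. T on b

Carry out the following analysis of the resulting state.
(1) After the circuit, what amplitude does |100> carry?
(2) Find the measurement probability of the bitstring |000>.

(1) The amplitude on |100> is sqrt(2)/2. Key observation: the block from step 1 through step 2 cancels to the identity and can be dropped.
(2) The probability of measuring |000> is 1/2.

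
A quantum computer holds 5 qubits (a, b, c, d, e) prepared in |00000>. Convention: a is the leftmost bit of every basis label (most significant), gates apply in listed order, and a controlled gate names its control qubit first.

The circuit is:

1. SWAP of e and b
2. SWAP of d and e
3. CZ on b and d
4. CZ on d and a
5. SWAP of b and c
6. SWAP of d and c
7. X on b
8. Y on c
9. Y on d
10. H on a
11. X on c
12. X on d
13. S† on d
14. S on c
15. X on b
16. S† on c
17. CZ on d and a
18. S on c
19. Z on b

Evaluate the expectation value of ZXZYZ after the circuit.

The observable ZXZYZ averages to 0.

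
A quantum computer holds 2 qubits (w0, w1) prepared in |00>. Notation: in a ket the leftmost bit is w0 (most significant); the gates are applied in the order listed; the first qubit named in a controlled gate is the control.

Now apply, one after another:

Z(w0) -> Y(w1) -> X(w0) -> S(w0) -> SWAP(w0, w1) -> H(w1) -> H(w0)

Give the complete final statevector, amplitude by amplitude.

The final amplitudes are -1/2 on |00>, 1/2 on |01>, 1/2 on |10>, -1/2 on |11>.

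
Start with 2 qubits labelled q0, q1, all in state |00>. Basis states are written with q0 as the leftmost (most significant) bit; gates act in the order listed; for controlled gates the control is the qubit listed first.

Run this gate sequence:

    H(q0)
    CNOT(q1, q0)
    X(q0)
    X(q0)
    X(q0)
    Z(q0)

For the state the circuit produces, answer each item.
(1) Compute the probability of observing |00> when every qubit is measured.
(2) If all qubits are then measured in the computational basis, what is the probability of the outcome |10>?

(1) A full measurement returns |00> with probability 1/2.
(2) A full measurement returns |10> with probability 1/2.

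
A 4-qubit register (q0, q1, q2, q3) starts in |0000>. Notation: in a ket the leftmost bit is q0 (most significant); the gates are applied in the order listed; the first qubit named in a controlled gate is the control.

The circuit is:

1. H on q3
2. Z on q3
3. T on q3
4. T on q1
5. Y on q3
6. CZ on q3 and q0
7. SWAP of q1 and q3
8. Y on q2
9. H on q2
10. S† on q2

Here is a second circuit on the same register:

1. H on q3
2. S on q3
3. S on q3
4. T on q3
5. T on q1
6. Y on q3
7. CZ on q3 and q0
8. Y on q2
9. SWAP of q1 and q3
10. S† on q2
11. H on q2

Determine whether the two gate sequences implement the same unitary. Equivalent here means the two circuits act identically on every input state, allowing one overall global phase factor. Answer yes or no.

No — the two circuits implement different unitaries, even allowing a global phase.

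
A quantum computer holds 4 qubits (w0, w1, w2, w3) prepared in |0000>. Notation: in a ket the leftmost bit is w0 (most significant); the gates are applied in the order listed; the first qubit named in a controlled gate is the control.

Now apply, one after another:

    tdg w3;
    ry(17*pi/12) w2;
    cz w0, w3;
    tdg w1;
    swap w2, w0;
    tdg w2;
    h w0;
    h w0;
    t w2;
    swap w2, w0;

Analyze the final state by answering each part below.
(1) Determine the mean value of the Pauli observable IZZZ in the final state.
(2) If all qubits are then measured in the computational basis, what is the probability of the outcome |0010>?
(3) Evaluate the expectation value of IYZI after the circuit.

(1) The expectation value of IZZZ is -sqrt(6)/4 + sqrt(2)/4. Key observation: the block from step 5 through step 10 cancels to the identity and can be dropped.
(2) The probability of measuring |0010> is -sqrt(2)/8 + sqrt(6)/8 + 1/2.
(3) The observable IYZI averages to 0.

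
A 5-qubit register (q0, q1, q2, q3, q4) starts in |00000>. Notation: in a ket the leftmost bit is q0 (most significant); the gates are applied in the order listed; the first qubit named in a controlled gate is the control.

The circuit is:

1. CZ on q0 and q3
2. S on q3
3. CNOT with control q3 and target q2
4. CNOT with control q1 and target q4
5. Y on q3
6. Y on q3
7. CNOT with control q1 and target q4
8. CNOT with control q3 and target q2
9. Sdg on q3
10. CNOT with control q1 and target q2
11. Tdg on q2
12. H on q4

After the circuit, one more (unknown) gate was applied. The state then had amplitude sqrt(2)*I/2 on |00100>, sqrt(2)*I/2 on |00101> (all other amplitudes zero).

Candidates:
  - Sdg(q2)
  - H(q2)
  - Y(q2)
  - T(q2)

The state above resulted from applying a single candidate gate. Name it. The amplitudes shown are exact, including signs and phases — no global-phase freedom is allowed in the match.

It was Y(q2) that produced the state shown. Key observation: steps 2-9 multiply out to the identity, so the circuit reduces to the remaining gates.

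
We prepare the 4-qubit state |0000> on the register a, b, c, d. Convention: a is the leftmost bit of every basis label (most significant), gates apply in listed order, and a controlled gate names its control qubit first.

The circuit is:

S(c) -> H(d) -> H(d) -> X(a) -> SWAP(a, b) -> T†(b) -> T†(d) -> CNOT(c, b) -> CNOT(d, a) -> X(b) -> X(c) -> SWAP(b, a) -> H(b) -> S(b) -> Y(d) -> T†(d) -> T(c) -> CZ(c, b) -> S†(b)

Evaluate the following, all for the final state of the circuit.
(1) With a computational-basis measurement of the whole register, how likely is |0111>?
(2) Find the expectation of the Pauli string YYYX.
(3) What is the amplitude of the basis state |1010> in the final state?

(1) The probability of measuring |0111> is 1/2. Key observation: steps 2-3 multiply out to the identity, so the circuit reduces to the remaining gates.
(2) The observable YYYX averages to 0.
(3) The amplitude on |1010> is 0.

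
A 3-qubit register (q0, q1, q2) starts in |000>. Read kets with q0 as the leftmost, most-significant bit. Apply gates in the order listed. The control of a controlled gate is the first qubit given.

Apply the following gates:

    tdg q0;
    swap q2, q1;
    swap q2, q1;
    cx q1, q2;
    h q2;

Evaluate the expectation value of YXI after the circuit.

The expectation value of YXI is 0.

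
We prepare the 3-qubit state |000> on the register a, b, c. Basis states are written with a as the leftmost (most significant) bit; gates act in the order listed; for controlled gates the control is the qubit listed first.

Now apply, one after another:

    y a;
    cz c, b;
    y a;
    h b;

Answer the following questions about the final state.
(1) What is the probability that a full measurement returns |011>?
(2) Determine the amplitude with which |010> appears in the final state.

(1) The probability of measuring |011> is 0.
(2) The amplitude on |010> is sqrt(2)/2.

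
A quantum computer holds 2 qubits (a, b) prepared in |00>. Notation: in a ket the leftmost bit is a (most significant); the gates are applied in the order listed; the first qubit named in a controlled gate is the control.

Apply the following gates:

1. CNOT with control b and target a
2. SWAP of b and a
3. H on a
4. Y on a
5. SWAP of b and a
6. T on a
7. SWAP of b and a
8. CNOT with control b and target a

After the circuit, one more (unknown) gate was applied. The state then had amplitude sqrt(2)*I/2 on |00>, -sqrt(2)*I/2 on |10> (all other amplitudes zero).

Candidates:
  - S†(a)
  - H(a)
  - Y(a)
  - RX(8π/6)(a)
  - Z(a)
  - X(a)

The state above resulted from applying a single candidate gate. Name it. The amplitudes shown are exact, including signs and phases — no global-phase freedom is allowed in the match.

The applied gate was X(a).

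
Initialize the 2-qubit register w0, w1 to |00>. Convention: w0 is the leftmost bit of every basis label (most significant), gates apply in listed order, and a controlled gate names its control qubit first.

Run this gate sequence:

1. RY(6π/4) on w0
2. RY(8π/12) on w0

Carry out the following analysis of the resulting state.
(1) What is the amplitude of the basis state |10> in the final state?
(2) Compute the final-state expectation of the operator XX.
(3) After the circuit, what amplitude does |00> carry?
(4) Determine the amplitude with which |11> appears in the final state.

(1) The final state's coefficient on |10> equals -sqrt(6)/4 + sqrt(2)/4.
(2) In the final state, XX has expectation 0.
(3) The amplitude on |00> is -sqrt(6)/4 - sqrt(2)/4.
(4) |11> carries amplitude 0 in the final state.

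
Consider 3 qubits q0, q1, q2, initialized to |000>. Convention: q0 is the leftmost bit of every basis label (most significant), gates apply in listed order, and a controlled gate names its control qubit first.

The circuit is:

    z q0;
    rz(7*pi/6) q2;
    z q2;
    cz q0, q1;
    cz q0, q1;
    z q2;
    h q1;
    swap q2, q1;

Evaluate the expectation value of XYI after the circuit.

The observable XYI averages to 0. Key observation: gates 3-6 undo each other exactly, leaving only the rest of the circuit to track.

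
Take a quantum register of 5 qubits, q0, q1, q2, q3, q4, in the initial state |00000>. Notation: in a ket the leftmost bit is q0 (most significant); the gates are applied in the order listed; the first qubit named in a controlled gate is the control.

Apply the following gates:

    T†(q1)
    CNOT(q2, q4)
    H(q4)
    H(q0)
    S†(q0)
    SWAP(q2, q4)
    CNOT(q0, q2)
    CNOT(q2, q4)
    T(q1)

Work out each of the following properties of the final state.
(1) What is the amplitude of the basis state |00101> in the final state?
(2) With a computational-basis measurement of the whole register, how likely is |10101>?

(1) The amplitude on |00101> is 1/2.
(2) The probability of measuring |10101> is 1/4.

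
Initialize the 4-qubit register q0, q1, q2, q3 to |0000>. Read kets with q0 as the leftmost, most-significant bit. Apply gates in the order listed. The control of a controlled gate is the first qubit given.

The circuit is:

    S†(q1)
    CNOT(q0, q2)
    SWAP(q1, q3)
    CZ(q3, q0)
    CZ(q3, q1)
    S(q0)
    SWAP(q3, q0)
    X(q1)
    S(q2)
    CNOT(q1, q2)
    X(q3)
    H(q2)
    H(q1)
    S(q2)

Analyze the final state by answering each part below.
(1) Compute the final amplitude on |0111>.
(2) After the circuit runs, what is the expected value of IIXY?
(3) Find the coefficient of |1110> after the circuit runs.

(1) |0111> carries amplitude I/2 in the final state.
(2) The expectation value of IIXY is 0.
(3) |1110> carries amplitude 0 in the final state.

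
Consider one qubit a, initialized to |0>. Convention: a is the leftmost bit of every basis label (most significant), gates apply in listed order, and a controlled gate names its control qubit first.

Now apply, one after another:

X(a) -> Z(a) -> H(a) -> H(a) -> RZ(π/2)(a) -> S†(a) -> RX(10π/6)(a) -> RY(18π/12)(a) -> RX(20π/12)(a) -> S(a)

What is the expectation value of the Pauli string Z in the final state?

The observable Z averages to 3/4. Key observation: steps 3-4 multiply out to the identity, so the circuit reduces to the remaining gates.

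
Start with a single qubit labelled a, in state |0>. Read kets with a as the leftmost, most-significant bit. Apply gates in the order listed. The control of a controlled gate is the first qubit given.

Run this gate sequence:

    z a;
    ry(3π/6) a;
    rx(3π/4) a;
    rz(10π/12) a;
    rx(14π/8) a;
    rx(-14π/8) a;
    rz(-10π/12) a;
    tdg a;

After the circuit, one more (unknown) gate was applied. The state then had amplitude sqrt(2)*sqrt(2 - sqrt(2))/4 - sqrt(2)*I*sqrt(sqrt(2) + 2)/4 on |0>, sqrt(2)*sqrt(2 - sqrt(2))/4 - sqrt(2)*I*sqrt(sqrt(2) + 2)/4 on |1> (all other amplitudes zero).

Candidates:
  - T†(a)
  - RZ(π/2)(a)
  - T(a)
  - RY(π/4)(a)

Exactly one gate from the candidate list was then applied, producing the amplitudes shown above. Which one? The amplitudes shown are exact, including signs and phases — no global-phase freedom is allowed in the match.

It was T(a) that produced the state shown. Key observation: steps 4-7 multiply out to the identity, so the circuit reduces to the remaining gates.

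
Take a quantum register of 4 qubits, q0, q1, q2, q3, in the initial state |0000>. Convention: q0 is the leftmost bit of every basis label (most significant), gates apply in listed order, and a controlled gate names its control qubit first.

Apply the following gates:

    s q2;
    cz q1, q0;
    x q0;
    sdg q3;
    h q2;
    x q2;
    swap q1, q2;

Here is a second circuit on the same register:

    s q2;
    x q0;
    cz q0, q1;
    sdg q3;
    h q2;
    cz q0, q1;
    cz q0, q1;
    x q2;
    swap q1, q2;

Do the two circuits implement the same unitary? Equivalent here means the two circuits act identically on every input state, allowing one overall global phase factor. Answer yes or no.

No, they are not equivalent — no single phase factor reconciles the two unitaries.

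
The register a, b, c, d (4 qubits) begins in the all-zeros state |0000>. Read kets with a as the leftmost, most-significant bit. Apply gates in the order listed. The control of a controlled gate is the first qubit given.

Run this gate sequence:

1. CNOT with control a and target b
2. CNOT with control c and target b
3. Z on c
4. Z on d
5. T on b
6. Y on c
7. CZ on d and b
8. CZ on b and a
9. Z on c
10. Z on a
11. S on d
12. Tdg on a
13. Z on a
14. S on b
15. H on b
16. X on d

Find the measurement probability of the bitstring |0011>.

Outcome |0011> occurs with probability 1/2.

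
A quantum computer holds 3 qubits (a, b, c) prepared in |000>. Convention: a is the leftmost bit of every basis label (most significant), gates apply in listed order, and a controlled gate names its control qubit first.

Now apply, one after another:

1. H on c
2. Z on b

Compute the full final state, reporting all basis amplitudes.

The resulting statevector has amplitude sqrt(2)/2 on |000>, sqrt(2)/2 on |001>, and 0 on every other basis state.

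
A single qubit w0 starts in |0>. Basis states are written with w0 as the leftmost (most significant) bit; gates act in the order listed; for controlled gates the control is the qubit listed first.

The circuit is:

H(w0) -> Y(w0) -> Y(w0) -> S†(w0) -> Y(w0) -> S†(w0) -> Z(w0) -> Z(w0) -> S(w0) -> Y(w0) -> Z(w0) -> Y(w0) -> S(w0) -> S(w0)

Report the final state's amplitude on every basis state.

The final amplitudes are sqrt(2)/2 on |0>, -sqrt(2)*I/2 on |1>. Key observation: gates 5-10 undo each other exactly, leaving only the rest of the circuit to track.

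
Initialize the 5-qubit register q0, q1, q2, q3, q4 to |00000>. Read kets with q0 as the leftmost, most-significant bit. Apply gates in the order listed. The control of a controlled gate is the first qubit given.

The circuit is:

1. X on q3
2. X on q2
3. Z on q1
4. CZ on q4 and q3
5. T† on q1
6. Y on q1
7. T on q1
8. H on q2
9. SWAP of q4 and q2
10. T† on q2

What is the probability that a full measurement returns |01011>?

The probability of measuring |01011> is 1/2.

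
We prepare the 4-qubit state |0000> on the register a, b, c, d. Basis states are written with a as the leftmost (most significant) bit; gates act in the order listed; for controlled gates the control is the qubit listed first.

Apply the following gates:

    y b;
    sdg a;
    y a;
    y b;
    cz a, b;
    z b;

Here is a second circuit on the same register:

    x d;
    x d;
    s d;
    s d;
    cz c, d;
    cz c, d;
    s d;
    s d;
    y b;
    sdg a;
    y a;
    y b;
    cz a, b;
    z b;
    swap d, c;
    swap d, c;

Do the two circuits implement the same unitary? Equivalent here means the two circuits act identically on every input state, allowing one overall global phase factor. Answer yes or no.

Yes, they are equivalent — the unitaries differ by at most a global phase.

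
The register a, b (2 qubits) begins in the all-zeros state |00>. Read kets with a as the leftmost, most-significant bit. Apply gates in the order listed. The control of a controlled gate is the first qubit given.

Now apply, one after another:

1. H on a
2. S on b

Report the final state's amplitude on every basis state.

After the circuit, the state carries amplitude sqrt(2)/2 on |00>, 0 on |01>, sqrt(2)/2 on |10>, 0 on |11>.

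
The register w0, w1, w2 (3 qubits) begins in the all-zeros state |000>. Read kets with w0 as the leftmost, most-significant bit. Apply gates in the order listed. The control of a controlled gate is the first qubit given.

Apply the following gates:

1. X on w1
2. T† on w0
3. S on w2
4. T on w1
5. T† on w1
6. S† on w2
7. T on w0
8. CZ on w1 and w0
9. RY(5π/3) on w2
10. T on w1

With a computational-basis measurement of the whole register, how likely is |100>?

Outcome |100> occurs with probability 0. Key observation: the block from step 2 through step 7 cancels to the identity and can be dropped.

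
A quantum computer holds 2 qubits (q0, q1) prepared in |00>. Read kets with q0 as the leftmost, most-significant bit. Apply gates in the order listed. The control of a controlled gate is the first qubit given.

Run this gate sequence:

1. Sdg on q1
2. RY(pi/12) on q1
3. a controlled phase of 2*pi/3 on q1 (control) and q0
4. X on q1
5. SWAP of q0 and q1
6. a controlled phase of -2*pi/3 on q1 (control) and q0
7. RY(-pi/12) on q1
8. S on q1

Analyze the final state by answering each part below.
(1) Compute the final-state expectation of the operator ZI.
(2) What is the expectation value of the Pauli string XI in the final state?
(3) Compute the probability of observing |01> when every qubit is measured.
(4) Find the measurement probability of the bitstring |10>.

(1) The observable ZI averages to -sqrt(6)/4 - sqrt(2)/4.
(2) In the final state, XI has expectation -sqrt(2)/4 + sqrt(6)/4.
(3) A full measurement returns |01> with probability -sqrt(6)/8 - sqrt(2)/8 + sqrt(3)/16 + 3/8.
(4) The probability of measuring |10> is sqrt(3)/16 + sqrt(2)/8 + sqrt(6)/8 + 3/8.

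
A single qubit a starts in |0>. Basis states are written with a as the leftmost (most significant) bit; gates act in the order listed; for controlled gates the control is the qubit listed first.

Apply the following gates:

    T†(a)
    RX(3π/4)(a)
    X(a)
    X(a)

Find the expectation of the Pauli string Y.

The observable Y averages to -sqrt(2)/2. Key observation: steps 3-4 multiply out to the identity, so the circuit reduces to the remaining gates.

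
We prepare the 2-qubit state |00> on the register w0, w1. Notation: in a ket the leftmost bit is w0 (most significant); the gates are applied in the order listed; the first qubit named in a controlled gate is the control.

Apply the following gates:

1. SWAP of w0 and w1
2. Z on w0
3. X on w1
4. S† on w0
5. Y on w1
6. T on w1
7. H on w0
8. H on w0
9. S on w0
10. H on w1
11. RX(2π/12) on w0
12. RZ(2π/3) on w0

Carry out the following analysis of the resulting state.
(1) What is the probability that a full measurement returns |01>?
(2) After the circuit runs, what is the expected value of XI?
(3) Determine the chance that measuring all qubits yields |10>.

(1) The probability of measuring |01> is sqrt(3)/8 + 1/4.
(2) The expectation value of XI is sqrt(3)/4.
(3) Outcome |10> occurs with probability 1/4 - sqrt(3)/8.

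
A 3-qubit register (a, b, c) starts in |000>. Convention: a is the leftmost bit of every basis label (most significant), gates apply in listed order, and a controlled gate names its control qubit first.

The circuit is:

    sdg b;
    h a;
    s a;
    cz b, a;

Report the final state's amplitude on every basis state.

After the circuit, the state carries amplitude sqrt(2)/2 on |000>, sqrt(2)*I/2 on |100>, and 0 on every other basis state.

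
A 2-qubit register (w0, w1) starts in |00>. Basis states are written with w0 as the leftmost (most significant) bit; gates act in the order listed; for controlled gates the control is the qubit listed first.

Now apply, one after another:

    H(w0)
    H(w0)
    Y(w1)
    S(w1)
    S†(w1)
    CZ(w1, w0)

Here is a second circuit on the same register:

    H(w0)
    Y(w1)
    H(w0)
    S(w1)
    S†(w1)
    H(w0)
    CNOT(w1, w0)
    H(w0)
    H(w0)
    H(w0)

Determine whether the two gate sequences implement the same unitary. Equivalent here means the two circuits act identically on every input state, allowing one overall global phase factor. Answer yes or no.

Yes: on every input state the two circuits agree up to one overall phase factor.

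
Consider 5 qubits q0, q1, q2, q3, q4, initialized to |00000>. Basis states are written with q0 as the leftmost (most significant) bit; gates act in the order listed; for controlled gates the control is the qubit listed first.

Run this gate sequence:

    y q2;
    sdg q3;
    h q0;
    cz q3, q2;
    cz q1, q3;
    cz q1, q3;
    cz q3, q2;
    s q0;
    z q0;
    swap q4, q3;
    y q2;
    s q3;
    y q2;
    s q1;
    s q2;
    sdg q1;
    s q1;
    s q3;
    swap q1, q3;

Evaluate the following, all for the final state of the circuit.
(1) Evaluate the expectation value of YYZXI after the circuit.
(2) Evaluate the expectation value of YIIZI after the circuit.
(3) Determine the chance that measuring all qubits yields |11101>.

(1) The observable YYZXI averages to 0. Key observation: steps 4-7 multiply out to the identity, so the circuit reduces to the remaining gates.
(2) The expectation value of YIIZI is -1.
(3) A full measurement returns |11101> with probability 0.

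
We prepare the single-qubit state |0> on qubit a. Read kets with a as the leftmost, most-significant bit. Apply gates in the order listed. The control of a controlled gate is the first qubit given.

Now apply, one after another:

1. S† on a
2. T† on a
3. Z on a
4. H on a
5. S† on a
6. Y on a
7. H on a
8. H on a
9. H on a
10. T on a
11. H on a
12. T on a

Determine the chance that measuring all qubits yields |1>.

A full measurement returns |1> with probability sqrt(2)/4 + 1/2.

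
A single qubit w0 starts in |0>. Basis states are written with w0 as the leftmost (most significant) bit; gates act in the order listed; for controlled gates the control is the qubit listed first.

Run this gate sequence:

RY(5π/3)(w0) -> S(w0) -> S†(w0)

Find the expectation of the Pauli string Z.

The expectation value of Z is 1/2.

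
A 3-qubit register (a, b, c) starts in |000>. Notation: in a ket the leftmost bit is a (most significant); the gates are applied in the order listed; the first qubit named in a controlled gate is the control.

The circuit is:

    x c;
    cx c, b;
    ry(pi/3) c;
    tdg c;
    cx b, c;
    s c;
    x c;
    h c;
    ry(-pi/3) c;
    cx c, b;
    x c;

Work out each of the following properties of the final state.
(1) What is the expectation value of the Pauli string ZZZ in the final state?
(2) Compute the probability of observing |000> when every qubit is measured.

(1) The observable ZZZ averages to 1.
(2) Outcome |000> occurs with probability -sqrt(6)/16 + sqrt(3)/8 + 1/2.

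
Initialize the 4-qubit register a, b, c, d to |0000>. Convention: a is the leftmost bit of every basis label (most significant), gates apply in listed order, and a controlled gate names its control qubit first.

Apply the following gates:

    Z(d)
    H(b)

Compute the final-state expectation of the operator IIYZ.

The observable IIYZ averages to 0.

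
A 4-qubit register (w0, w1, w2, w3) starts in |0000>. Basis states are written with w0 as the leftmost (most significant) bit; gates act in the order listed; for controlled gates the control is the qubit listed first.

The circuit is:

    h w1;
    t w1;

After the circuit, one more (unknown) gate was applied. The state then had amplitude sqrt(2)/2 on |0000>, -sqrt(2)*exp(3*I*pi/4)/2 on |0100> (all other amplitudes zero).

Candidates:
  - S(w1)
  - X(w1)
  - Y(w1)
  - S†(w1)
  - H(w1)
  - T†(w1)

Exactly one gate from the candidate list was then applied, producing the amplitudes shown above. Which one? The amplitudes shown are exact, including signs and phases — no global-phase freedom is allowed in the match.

It was S†(w1) that produced the state shown.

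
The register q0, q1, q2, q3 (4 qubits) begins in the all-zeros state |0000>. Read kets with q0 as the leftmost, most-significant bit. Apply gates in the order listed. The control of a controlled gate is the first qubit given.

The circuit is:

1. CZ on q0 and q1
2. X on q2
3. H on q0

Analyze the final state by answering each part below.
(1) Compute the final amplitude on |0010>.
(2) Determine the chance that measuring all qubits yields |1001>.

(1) |0010> carries amplitude sqrt(2)/2 in the final state.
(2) Outcome |1001> occurs with probability 0.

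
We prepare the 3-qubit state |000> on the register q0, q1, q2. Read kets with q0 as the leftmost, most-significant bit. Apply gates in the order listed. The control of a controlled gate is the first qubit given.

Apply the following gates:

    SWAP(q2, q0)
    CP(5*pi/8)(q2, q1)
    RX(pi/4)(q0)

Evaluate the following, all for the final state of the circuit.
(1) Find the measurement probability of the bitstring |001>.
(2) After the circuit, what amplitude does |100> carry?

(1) A full measurement returns |001> with probability 0.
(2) The amplitude on |100> is -I*sqrt(2 - sqrt(2))/2.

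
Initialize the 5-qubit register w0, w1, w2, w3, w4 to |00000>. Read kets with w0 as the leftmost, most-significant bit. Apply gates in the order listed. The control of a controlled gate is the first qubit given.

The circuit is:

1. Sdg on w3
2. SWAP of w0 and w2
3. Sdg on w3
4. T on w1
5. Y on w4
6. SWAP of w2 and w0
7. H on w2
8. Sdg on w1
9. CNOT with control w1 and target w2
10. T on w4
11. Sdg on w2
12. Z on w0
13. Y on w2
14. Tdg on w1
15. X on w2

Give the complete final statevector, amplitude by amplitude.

The final amplitudes are -sqrt(2)*exp(I*pi/4)/2 on |00001>, -sqrt(2)*exp(3*I*pi/4)/2 on |00101>, and 0 on every other basis state.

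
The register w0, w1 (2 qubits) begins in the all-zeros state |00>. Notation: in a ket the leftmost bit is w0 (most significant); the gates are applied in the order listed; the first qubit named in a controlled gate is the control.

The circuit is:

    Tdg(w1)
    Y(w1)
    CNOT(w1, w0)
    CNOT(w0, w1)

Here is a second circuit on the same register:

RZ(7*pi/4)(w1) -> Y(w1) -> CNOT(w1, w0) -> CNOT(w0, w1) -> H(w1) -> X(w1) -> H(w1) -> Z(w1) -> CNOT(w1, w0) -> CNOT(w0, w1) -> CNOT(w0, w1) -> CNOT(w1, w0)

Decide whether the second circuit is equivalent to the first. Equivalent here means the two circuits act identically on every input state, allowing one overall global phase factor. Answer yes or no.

Yes: on every input state the two circuits agree up to one overall phase factor.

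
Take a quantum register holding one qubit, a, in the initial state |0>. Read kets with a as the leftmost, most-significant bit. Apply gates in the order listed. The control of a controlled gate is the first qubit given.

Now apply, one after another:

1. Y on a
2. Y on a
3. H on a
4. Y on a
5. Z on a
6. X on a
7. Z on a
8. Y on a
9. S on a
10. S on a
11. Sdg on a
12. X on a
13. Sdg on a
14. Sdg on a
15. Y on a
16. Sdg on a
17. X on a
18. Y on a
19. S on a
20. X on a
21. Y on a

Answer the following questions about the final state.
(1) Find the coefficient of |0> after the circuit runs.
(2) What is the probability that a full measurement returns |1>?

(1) |0> carries amplitude -sqrt(2)*I/2 in the final state. Key observation: steps 10-11 multiply out to the identity, so the circuit reduces to the remaining gates.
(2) Outcome |1> occurs with probability 1/2.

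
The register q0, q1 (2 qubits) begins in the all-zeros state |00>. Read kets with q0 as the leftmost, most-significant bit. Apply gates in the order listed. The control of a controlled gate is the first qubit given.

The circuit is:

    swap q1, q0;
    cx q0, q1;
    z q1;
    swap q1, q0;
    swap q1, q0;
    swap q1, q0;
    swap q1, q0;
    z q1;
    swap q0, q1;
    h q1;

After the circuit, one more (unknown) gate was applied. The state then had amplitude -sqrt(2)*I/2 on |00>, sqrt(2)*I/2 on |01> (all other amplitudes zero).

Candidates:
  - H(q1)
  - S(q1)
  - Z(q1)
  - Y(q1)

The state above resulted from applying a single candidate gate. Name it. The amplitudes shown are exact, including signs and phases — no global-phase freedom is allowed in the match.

It was Y(q1) that produced the state shown. Key observation: steps 3-8 multiply out to the identity, so the circuit reduces to the remaining gates.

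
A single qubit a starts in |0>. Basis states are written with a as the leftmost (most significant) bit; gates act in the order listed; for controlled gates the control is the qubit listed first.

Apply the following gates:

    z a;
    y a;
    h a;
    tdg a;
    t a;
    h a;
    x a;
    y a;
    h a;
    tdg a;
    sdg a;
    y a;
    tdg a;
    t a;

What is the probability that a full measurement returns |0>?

Outcome |0> occurs with probability 1/2. Key observation: gates 3-6 undo each other exactly, leaving only the rest of the circuit to track.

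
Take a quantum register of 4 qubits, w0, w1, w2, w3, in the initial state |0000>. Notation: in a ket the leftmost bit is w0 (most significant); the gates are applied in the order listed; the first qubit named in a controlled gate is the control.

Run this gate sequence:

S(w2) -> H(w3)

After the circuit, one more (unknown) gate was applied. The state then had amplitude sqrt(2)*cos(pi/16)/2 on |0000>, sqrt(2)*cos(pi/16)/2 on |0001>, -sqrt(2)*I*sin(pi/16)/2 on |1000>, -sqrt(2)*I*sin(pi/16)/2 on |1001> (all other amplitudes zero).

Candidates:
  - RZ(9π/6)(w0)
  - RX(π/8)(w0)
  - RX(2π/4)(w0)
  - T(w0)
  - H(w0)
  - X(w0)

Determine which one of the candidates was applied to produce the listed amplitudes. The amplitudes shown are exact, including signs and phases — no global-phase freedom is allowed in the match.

It was RX(π/8)(w0) that produced the state shown.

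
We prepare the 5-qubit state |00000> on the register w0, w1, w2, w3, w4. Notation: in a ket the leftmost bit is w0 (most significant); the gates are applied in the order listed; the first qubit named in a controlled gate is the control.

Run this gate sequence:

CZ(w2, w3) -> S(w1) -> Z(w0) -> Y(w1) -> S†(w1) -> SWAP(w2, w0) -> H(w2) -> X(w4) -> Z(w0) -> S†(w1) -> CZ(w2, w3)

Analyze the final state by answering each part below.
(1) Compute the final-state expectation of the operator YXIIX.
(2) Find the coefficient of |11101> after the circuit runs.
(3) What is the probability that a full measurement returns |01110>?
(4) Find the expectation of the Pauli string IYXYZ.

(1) The observable YXIIX averages to 0.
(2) The amplitude on |11101> is 0.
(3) Outcome |01110> occurs with probability 0.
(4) The observable IYXYZ averages to 0.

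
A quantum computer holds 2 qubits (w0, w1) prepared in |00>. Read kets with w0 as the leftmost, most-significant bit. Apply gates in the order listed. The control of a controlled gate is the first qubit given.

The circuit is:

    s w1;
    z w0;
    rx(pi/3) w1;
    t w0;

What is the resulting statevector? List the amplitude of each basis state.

After the circuit, the state carries amplitude sqrt(3)/2 on |00>, -I/2 on |01>, 0 on |10>, 0 on |11>.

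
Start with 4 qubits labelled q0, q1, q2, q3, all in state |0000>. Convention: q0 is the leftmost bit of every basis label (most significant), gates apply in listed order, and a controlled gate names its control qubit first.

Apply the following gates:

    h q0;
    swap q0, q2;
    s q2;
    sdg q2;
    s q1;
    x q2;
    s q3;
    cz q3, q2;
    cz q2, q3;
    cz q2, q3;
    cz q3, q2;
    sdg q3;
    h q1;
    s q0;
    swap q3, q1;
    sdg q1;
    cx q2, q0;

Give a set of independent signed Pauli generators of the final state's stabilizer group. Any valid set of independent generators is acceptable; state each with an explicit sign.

One valid set of independent stabilizer generators is +XIXI, +IIIX, +ZIZI, +IZII (any independent generating set of the same group is equally correct). Key observation: the block from step 7 through step 12 cancels to the identity and can be dropped.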